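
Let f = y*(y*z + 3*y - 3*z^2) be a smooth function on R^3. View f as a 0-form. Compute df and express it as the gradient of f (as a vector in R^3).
df = (0) dx + (2*y*z + 6*y - 3*z^2) dy + (y*(y - 6*z)) dz; grad f = (0, 2*y*z + 6*y - 3*z^2, y*(y - 6*z))

For a 0-form f, d f = (∂f/∂x) dx + (∂f/∂y) dy + (∂f/∂z) dz. The components of the vector representation are exactly the entries of grad f in Cartesian coordinates:
  ∂f/∂x = 0
  ∂f/∂y = 2*y*z + 6*y - 3*z^2
  ∂f/∂z = y*(y - 6*z).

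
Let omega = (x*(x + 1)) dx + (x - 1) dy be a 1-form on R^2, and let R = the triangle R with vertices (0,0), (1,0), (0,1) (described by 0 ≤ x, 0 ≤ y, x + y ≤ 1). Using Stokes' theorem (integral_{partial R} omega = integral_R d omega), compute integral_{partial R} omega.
integral_(partial R) omega = 1/2

Stokes: integral_partial_R omega = integral_R d omega with d omega = (∂Q/∂x - ∂P/∂y) dx ∧ dy.
  ∂Q/∂x = 1
  ∂P/∂y = 0
  integrand = ∂Q/∂x - ∂P/∂y = 1.
Integrating over R: integral_0^1 integral_0^{1-x} (1) dy dx = 1/2.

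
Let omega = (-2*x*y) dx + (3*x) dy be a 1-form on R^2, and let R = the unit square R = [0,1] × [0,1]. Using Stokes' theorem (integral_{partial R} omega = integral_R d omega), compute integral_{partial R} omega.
integral_(partial R) omega = 4

Stokes: integral_partial_R omega = integral_R d omega with d omega = (∂Q/∂x - ∂P/∂y) dx ∧ dy.
  ∂Q/∂x = 3
  ∂P/∂y = -2*x
  integrand = ∂Q/∂x - ∂P/∂y = 2*x + 3.
Integrating over R: integral_0^1 integral_0^1 (2*x + 3) dx dy = 4.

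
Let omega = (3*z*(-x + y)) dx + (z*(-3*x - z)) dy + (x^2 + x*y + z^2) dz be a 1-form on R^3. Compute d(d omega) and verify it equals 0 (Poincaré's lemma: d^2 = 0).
d(d omega) = 0

Step 1: d omega = sum_{i<j} (∂f_j/∂x_i - ∂f_i/∂x_j) dx_i ∧ dx_j:
  coeff of dx ∧ dy: -6*z
  coeff of dx ∧ dz: 5*x - 2*y
  coeff of dy ∧ dz: 4*x + 2*z
Step 2: Apply d again to each 2-form coefficient. The only possible 3-form in R^3 is dx ∧ dy ∧ dz, with coefficient
  ∂(coeff of dy∧dz)/∂x - ∂(coeff of dx∧dz)/∂y + ∂(coeff of dx∧dy)/∂z
  = ∂/∂x (4*x + 2*z) - ∂/∂y (5*x - 2*y) + ∂/∂z (-6*z).
Each of these terms simplifies to sums of mixed partials that cancel in pairs. The result is 0 (by equality of mixed partials for smooth functions — Schwarz / Clairaut).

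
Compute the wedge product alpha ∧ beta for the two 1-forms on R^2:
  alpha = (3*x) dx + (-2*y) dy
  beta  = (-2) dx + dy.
alpha ∧ beta = (3*x - 4*y) dx ∧ dy

Distribute the wedge, using dx_i ∧ dx_j = -dx_j ∧ dx_i and dx_i ∧ dx_i = 0. For each pair (i, j) with i < j, the coefficient of dx_i ∧ dx_j in alpha ∧ beta is (alpha_i * beta_j - alpha_j * beta_i). Collecting: alpha ∧ beta = (3*x - 4*y) dx ∧ dy.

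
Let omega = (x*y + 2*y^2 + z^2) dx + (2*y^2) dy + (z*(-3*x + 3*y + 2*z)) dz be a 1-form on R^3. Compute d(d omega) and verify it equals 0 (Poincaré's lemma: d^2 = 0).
d(d omega) = 0

Step 1: d omega = sum_{i<j} (∂f_j/∂x_i - ∂f_i/∂x_j) dx_i ∧ dx_j:
  coeff of dx ∧ dy: -x - 4*y
  coeff of dx ∧ dz: -5*z
  coeff of dy ∧ dz: 3*z
Step 2: Apply d again to each 2-form coefficient. The only possible 3-form in R^3 is dx ∧ dy ∧ dz, with coefficient
  ∂(coeff of dy∧dz)/∂x - ∂(coeff of dx∧dz)/∂y + ∂(coeff of dx∧dy)/∂z
  = ∂/∂x (3*z) - ∂/∂y (-5*z) + ∂/∂z (-x - 4*y).
Each of these terms simplifies to sums of mixed partials that cancel in pairs. The result is 0 (by equality of mixed partials for smooth functions — Schwarz / Clairaut).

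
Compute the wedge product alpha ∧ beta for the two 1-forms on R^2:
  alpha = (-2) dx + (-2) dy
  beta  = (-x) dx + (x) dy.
alpha ∧ beta = (-4*x) dx ∧ dy

Distribute the wedge, using dx_i ∧ dx_j = -dx_j ∧ dx_i and dx_i ∧ dx_i = 0. For each pair (i, j) with i < j, the coefficient of dx_i ∧ dx_j in alpha ∧ beta is (alpha_i * beta_j - alpha_j * beta_i). Collecting: alpha ∧ beta = (-4*x) dx ∧ dy.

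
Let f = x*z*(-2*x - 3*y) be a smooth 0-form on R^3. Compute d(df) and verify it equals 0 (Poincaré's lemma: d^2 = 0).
d(df) = 0

Step 1: df = sum_i (∂f/∂x_i) dx_i = (z*(-4*x - 3*y)) dx + (-3*x*z) dy + (x*(-2*x - 3*y)) dz.
Step 2: Apply d again. Using the 1-form formula, the coefficient of dx ∧ dy in d(df) is ∂^2 f/∂x ∂y - ∂^2 f/∂y ∂x = (-3*z) - (-3*z) = 0 (equality of mixed partials for smooth f).
Similarly for dx ∧ dz and dy ∧ dz — all coefficients vanish. So d(df) = 0.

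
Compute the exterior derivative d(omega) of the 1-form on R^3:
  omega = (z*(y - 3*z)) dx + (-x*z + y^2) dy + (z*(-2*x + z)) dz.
d(omega) = (-2*z) dx ∧ dy + (-y + 4*z) dx ∧ dz + (x) dy ∧ dz

For a 1-form omega = sum_i f_i dx_i, the exterior derivative is
  d(omega) = sum_{i < j} (∂f_j/∂x_i - ∂f_i/∂x_j) dx_i ∧ dx_j.
  coefficient of dx ∧ dy: ∂f_2/∂x - ∂f_1/∂y = ∂(-x*z + y^2)/∂x - ∂(z*(y - 3*z))/∂y = -2*z
  coefficient of dx ∧ dz: ∂f_3/∂x - ∂f_1/∂z = ∂(z*(-2*x + z))/∂x - ∂(z*(y - 3*z))/∂z = -y + 4*z
  coefficient of dy ∧ dz: ∂f_3/∂y - ∂f_2/∂z = ∂(z*(-2*x + z))/∂y - ∂(-x*z + y^2)/∂z = x
Assembling: d(omega) = (-2*z) dx ∧ dy + (-y + 4*z) dx ∧ dz + (x) dy ∧ dz.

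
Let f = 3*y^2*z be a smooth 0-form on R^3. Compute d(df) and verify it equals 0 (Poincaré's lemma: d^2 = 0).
d(df) = 0

Step 1: df = sum_i (∂f/∂x_i) dx_i = (0) dx + (6*y*z) dy + (3*y^2) dz.
Step 2: Apply d again. Using the 1-form formula, the coefficient of dx ∧ dy in d(df) is ∂^2 f/∂x ∂y - ∂^2 f/∂y ∂x = (0) - (0) = 0 (equality of mixed partials for smooth f).
Similarly for dx ∧ dz and dy ∧ dz — all coefficients vanish. So d(df) = 0.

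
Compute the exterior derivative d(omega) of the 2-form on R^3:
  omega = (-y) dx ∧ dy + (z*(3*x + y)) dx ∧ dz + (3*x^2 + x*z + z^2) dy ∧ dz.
d(omega) = (6*x) dx ∧ dy ∧ dz

For a 2-form omega = sum_{i<j} g_{ij} dx_i ∧ dx_j, the exterior derivative is
  d(omega) = sum_{i<j} d(g_{ij}) ∧ dx_i ∧ dx_j = sum_{i<j, k} (∂g_{ij}/∂x_k) dx_k ∧ dx_i ∧ dx_j.
Expand each term, using dx_k ∧ dx_i ∧ dx_j = sgn(permutation) dx_{(a)} ∧ dx_{(b)} ∧ dx_{(c)} with (a < b < c) sorted:
  d(z*(3*x + y)) includes (∂/∂y)(z*(3*x + y)) dy = (z) dy, which multiplied by dx ∧ dz gives (-z) dx ∧ dy ∧ dz
  d(3*x^2 + x*z + z^2) includes (∂/∂x)(3*x^2 + x*z + z^2) dx = (6*x + z) dx, which multiplied by dy ∧ dz gives (6*x + z) dx ∧ dy ∧ dz
Collecting like 3-forms: d(omega) = (6*x) dx ∧ dy ∧ dz.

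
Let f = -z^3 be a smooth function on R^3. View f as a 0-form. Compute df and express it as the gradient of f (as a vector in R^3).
df = (0) dx + (0) dy + (-3*z^2) dz; grad f = (0, 0, -3*z^2)

For a 0-form f, d f = (∂f/∂x) dx + (∂f/∂y) dy + (∂f/∂z) dz. The components of the vector representation are exactly the entries of grad f in Cartesian coordinates:
  ∂f/∂x = 0
  ∂f/∂y = 0
  ∂f/∂z = -3*z^2.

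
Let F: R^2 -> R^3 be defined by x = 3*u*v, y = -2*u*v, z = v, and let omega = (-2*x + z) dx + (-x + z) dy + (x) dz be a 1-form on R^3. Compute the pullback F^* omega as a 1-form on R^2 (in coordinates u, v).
F^* omega = (v^2*(1 - 12*u)) du + (4*u*v*(1 - 3*u)) dv

Using F^*(f dg) = (f ∘ F) d(g ∘ F), substitute each coordinate x_i by F_i(u, v) in f_i, and replace dx_i by d F_i = (∂F_i/∂u) du + (∂F_i/∂v) dv.
  For the x component: f_1(F) = v*(1 - 6*u); d F_1 = (3*v) du + (3*u) dv
  For the y component: f_2(F) = v*(1 - 3*u); d F_2 = (-2*v) du + (-2*u) dv
  For the z component: f_3(F) = 3*u*v; d F_3 = (0) du + (1) dv
Combining and collecting du, dv coefficients:
  coeff of du: v^2*(1 - 12*u)
  coeff of dv: 4*u*v*(1 - 3*u)
F^* omega = (v^2*(1 - 12*u)) du + (4*u*v*(1 - 3*u)) dv.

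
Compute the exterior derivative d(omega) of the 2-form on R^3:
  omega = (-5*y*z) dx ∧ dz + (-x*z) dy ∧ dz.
d(omega) = (4*z) dx ∧ dy ∧ dz

For a 2-form omega = sum_{i<j} g_{ij} dx_i ∧ dx_j, the exterior derivative is
  d(omega) = sum_{i<j} d(g_{ij}) ∧ dx_i ∧ dx_j = sum_{i<j, k} (∂g_{ij}/∂x_k) dx_k ∧ dx_i ∧ dx_j.
Expand each term, using dx_k ∧ dx_i ∧ dx_j = sgn(permutation) dx_{(a)} ∧ dx_{(b)} ∧ dx_{(c)} with (a < b < c) sorted:
  d(-5*y*z) includes (∂/∂y)(-5*y*z) dy = (-5*z) dy, which multiplied by dx ∧ dz gives (5*z) dx ∧ dy ∧ dz
  d(-x*z) includes (∂/∂x)(-x*z) dx = (-z) dx, which multiplied by dy ∧ dz gives (-z) dx ∧ dy ∧ dz
Collecting like 3-forms: d(omega) = (4*z) dx ∧ dy ∧ dz.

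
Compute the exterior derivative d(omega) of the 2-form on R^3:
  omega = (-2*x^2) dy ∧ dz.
d(omega) = (-4*x) dx ∧ dy ∧ dz

For a 2-form omega = sum_{i<j} g_{ij} dx_i ∧ dx_j, the exterior derivative is
  d(omega) = sum_{i<j} d(g_{ij}) ∧ dx_i ∧ dx_j = sum_{i<j, k} (∂g_{ij}/∂x_k) dx_k ∧ dx_i ∧ dx_j.
Expand each term, using dx_k ∧ dx_i ∧ dx_j = sgn(permutation) dx_{(a)} ∧ dx_{(b)} ∧ dx_{(c)} with (a < b < c) sorted:
  d(-2*x^2) includes (∂/∂x)(-2*x^2) dx = (-4*x) dx, which multiplied by dy ∧ dz gives (-4*x) dx ∧ dy ∧ dz
Collecting like 3-forms: d(omega) = (-4*x) dx ∧ dy ∧ dz.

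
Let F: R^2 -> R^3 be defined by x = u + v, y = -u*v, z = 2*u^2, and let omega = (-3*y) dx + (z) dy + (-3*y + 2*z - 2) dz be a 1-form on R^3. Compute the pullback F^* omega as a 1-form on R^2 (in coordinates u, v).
F^* omega = (u*(16*u^2 + 10*u*v + 3*v - 8)) du + (u*(-2*u^2 + 3*v)) dv

Using F^*(f dg) = (f ∘ F) d(g ∘ F), substitute each coordinate x_i by F_i(u, v) in f_i, and replace dx_i by d F_i = (∂F_i/∂u) du + (∂F_i/∂v) dv.
  For the x component: f_1(F) = 3*u*v; d F_1 = (1) du + (1) dv
  For the y component: f_2(F) = 2*u^2; d F_2 = (-v) du + (-u) dv
  For the z component: f_3(F) = 4*u^2 + 3*u*v - 2; d F_3 = (4*u) du + (0) dv
Combining and collecting du, dv coefficients:
  coeff of du: u*(16*u^2 + 10*u*v + 3*v - 8)
  coeff of dv: u*(-2*u^2 + 3*v)
F^* omega = (u*(16*u^2 + 10*u*v + 3*v - 8)) du + (u*(-2*u^2 + 3*v)) dv.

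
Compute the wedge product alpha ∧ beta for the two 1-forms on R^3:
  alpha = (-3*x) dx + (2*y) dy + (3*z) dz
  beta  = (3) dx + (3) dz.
alpha ∧ beta = (-9*x - 9*z) dx ∧ dz + (-6*y) dx ∧ dy + (6*y) dy ∧ dz

Distribute the wedge, using dx_i ∧ dx_j = -dx_j ∧ dx_i and dx_i ∧ dx_i = 0. For each pair (i, j) with i < j, the coefficient of dx_i ∧ dx_j in alpha ∧ beta is (alpha_i * beta_j - alpha_j * beta_i). Collecting: alpha ∧ beta = (-9*x - 9*z) dx ∧ dz + (-6*y) dx ∧ dy + (6*y) dy ∧ dz.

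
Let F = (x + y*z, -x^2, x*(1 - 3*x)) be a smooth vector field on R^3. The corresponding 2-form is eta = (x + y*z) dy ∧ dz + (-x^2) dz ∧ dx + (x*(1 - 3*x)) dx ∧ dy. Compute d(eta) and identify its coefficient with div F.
d(eta) = (1) dx ∧ dy ∧ dz; div F = 1

For a 2-form in R^3 of the form above, applying d gives a 3-form with coefficient ∂P/∂x + ∂Q/∂y + ∂R/∂z:
  ∂P/∂x = 1
  ∂Q/∂y = 0
  ∂R/∂z = 0
Sum = 1, which is exactly div F.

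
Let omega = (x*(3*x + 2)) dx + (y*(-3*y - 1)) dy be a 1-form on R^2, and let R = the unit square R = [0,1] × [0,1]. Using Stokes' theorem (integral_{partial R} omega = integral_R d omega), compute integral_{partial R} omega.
integral_(partial R) omega = 0

Stokes: integral_partial_R omega = integral_R d omega with d omega = (∂Q/∂x - ∂P/∂y) dx ∧ dy.
  ∂Q/∂x = 0
  ∂P/∂y = 0
  integrand = ∂Q/∂x - ∂P/∂y = 0.
Integrating over R: integral_0^1 integral_0^1 (0) dx dy = 0.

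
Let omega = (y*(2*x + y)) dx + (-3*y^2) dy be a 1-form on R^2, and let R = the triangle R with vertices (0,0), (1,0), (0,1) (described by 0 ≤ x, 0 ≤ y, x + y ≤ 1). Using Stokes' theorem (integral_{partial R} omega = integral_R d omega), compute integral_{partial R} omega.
integral_(partial R) omega = -2/3

Stokes: integral_partial_R omega = integral_R d omega with d omega = (∂Q/∂x - ∂P/∂y) dx ∧ dy.
  ∂Q/∂x = 0
  ∂P/∂y = 2*x + 2*y
  integrand = ∂Q/∂x - ∂P/∂y = -2*x - 2*y.
Integrating over R: integral_0^1 integral_0^{1-x} (-2*x - 2*y) dy dx = -2/3.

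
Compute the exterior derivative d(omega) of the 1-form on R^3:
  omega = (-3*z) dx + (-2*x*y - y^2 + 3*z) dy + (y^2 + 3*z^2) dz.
d(omega) = (-2*y) dx ∧ dy + (3) dx ∧ dz + (2*y - 3) dy ∧ dz

For a 1-form omega = sum_i f_i dx_i, the exterior derivative is
  d(omega) = sum_{i < j} (∂f_j/∂x_i - ∂f_i/∂x_j) dx_i ∧ dx_j.
  coefficient of dx ∧ dy: ∂f_2/∂x - ∂f_1/∂y = ∂(-2*x*y - y^2 + 3*z)/∂x - ∂(-3*z)/∂y = -2*y
  coefficient of dx ∧ dz: ∂f_3/∂x - ∂f_1/∂z = ∂(y^2 + 3*z^2)/∂x - ∂(-3*z)/∂z = 3
  coefficient of dy ∧ dz: ∂f_3/∂y - ∂f_2/∂z = ∂(y^2 + 3*z^2)/∂y - ∂(-2*x*y - y^2 + 3*z)/∂z = 2*y - 3
Assembling: d(omega) = (-2*y) dx ∧ dy + (3) dx ∧ dz + (2*y - 3) dy ∧ dz.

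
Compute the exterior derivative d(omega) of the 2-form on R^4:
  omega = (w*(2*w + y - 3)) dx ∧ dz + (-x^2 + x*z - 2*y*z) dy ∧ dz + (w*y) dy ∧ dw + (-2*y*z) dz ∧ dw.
d(omega) = (-w - 2*x + z) dx ∧ dy ∧ dz + (4*w + y - 3) dx ∧ dz ∧ dw + (-2*z) dy ∧ dz ∧ dw

For a 2-form omega = sum_{i<j} g_{ij} dx_i ∧ dx_j, the exterior derivative is
  d(omega) = sum_{i<j} d(g_{ij}) ∧ dx_i ∧ dx_j = sum_{i<j, k} (∂g_{ij}/∂x_k) dx_k ∧ dx_i ∧ dx_j.
Expand each term, using dx_k ∧ dx_i ∧ dx_j = sgn(permutation) dx_{(a)} ∧ dx_{(b)} ∧ dx_{(c)} with (a < b < c) sorted:
  d(w*(2*w + y - 3)) includes (∂/∂y)(w*(2*w + y - 3)) dy = (w) dy, which multiplied by dx ∧ dz gives (-w) dx ∧ dy ∧ dz
  d(w*(2*w + y - 3)) includes (∂/∂w)(w*(2*w + y - 3)) dw = (4*w + y - 3) dw, which multiplied by dx ∧ dz gives (4*w + y - 3) dx ∧ dz ∧ dw
  d(-x^2 + x*z - 2*y*z) includes (∂/∂x)(-x^2 + x*z - 2*y*z) dx = (-2*x + z) dx, which multiplied by dy ∧ dz gives (-2*x + z) dx ∧ dy ∧ dz
  d(-2*y*z) includes (∂/∂y)(-2*y*z) dy = (-2*z) dy, which multiplied by dz ∧ dw gives (-2*z) dy ∧ dz ∧ dw
Collecting like 3-forms: d(omega) = (-w - 2*x + z) dx ∧ dy ∧ dz + (4*w + y - 3) dx ∧ dz ∧ dw + (-2*z) dy ∧ dz ∧ dw.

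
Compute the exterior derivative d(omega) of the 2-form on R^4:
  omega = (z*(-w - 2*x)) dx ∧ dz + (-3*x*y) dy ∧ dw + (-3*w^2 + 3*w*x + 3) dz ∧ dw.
d(omega) = (3*w - z) dx ∧ dz ∧ dw + (-3*y) dx ∧ dy ∧ dw

For a 2-form omega = sum_{i<j} g_{ij} dx_i ∧ dx_j, the exterior derivative is
  d(omega) = sum_{i<j} d(g_{ij}) ∧ dx_i ∧ dx_j = sum_{i<j, k} (∂g_{ij}/∂x_k) dx_k ∧ dx_i ∧ dx_j.
Expand each term, using dx_k ∧ dx_i ∧ dx_j = sgn(permutation) dx_{(a)} ∧ dx_{(b)} ∧ dx_{(c)} with (a < b < c) sorted:
  d(z*(-w - 2*x)) includes (∂/∂w)(z*(-w - 2*x)) dw = (-z) dw, which multiplied by dx ∧ dz gives (-z) dx ∧ dz ∧ dw
  d(-3*x*y) includes (∂/∂x)(-3*x*y) dx = (-3*y) dx, which multiplied by dy ∧ dw gives (-3*y) dx ∧ dy ∧ dw
  d(-3*w^2 + 3*w*x + 3) includes (∂/∂x)(-3*w^2 + 3*w*x + 3) dx = (3*w) dx, which multiplied by dz ∧ dw gives (3*w) dx ∧ dz ∧ dw
Collecting like 3-forms: d(omega) = (3*w - z) dx ∧ dz ∧ dw + (-3*y) dx ∧ dy ∧ dw.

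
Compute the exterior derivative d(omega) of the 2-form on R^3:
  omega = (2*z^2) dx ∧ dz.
d(omega) = 0

For a 2-form omega = sum_{i<j} g_{ij} dx_i ∧ dx_j, the exterior derivative is
  d(omega) = sum_{i<j} d(g_{ij}) ∧ dx_i ∧ dx_j = sum_{i<j, k} (∂g_{ij}/∂x_k) dx_k ∧ dx_i ∧ dx_j.
Expand each term, using dx_k ∧ dx_i ∧ dx_j = sgn(permutation) dx_{(a)} ∧ dx_{(b)} ∧ dx_{(c)} with (a < b < c) sorted:

Collecting like 3-forms: d(omega) = 0.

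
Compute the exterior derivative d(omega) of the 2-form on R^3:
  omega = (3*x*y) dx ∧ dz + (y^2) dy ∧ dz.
d(omega) = (-3*x) dx ∧ dy ∧ dz

For a 2-form omega = sum_{i<j} g_{ij} dx_i ∧ dx_j, the exterior derivative is
  d(omega) = sum_{i<j} d(g_{ij}) ∧ dx_i ∧ dx_j = sum_{i<j, k} (∂g_{ij}/∂x_k) dx_k ∧ dx_i ∧ dx_j.
Expand each term, using dx_k ∧ dx_i ∧ dx_j = sgn(permutation) dx_{(a)} ∧ dx_{(b)} ∧ dx_{(c)} with (a < b < c) sorted:
  d(3*x*y) includes (∂/∂y)(3*x*y) dy = (3*x) dy, which multiplied by dx ∧ dz gives (-3*x) dx ∧ dy ∧ dz
Collecting like 3-forms: d(omega) = (-3*x) dx ∧ dy ∧ dz.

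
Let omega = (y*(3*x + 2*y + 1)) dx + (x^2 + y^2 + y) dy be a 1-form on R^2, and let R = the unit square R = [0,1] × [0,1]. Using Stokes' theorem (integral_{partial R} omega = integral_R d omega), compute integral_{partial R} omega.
integral_(partial R) omega = -7/2

Stokes: integral_partial_R omega = integral_R d omega with d omega = (∂Q/∂x - ∂P/∂y) dx ∧ dy.
  ∂Q/∂x = 2*x
  ∂P/∂y = 3*x + 4*y + 1
  integrand = ∂Q/∂x - ∂P/∂y = -x - 4*y - 1.
Integrating over R: integral_0^1 integral_0^1 (-x - 4*y - 1) dx dy = -7/2.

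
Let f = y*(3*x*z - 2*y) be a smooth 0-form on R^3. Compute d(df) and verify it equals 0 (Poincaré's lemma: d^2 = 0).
d(df) = 0

Step 1: df = sum_i (∂f/∂x_i) dx_i = (3*y*z) dx + (3*x*z - 4*y) dy + (3*x*y) dz.
Step 2: Apply d again. Using the 1-form formula, the coefficient of dx ∧ dy in d(df) is ∂^2 f/∂x ∂y - ∂^2 f/∂y ∂x = (3*z) - (3*z) = 0 (equality of mixed partials for smooth f).
Similarly for dx ∧ dz and dy ∧ dz — all coefficients vanish. So d(df) = 0.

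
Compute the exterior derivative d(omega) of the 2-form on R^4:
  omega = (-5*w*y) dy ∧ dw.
d(omega) = 0

For a 2-form omega = sum_{i<j} g_{ij} dx_i ∧ dx_j, the exterior derivative is
  d(omega) = sum_{i<j} d(g_{ij}) ∧ dx_i ∧ dx_j = sum_{i<j, k} (∂g_{ij}/∂x_k) dx_k ∧ dx_i ∧ dx_j.
Expand each term, using dx_k ∧ dx_i ∧ dx_j = sgn(permutation) dx_{(a)} ∧ dx_{(b)} ∧ dx_{(c)} with (a < b < c) sorted:

Collecting like 3-forms: d(omega) = 0.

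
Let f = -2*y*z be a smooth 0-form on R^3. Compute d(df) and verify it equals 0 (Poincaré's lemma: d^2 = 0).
d(df) = 0

Step 1: df = sum_i (∂f/∂x_i) dx_i = (0) dx + (-2*z) dy + (-2*y) dz.
Step 2: Apply d again. Using the 1-form formula, the coefficient of dx ∧ dy in d(df) is ∂^2 f/∂x ∂y - ∂^2 f/∂y ∂x = (0) - (0) = 0 (equality of mixed partials for smooth f).
Similarly for dx ∧ dz and dy ∧ dz — all coefficients vanish. So d(df) = 0.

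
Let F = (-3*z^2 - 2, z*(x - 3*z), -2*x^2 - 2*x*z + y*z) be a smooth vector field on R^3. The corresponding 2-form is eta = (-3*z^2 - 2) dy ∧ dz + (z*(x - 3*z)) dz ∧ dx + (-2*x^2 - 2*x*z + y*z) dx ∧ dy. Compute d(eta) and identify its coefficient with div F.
d(eta) = (-2*x + y) dx ∧ dy ∧ dz; div F = -2*x + y

For a 2-form in R^3 of the form above, applying d gives a 3-form with coefficient ∂P/∂x + ∂Q/∂y + ∂R/∂z:
  ∂P/∂x = 0
  ∂Q/∂y = 0
  ∂R/∂z = -2*x + y
Sum = -2*x + y, which is exactly div F.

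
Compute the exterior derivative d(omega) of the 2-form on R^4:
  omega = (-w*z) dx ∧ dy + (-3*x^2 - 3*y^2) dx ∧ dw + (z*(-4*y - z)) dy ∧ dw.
d(omega) = (-w) dx ∧ dy ∧ dz + (6*y - z) dx ∧ dy ∧ dw + (4*y + 2*z) dy ∧ dz ∧ dw

For a 2-form omega = sum_{i<j} g_{ij} dx_i ∧ dx_j, the exterior derivative is
  d(omega) = sum_{i<j} d(g_{ij}) ∧ dx_i ∧ dx_j = sum_{i<j, k} (∂g_{ij}/∂x_k) dx_k ∧ dx_i ∧ dx_j.
Expand each term, using dx_k ∧ dx_i ∧ dx_j = sgn(permutation) dx_{(a)} ∧ dx_{(b)} ∧ dx_{(c)} with (a < b < c) sorted:
  d(-w*z) includes (∂/∂z)(-w*z) dz = (-w) dz, which multiplied by dx ∧ dy gives (-w) dx ∧ dy ∧ dz
  d(-w*z) includes (∂/∂w)(-w*z) dw = (-z) dw, which multiplied by dx ∧ dy gives (-z) dx ∧ dy ∧ dw
  d(-3*x^2 - 3*y^2) includes (∂/∂y)(-3*x^2 - 3*y^2) dy = (-6*y) dy, which multiplied by dx ∧ dw gives (6*y) dx ∧ dy ∧ dw
  d(z*(-4*y - z)) includes (∂/∂z)(z*(-4*y - z)) dz = (-4*y - 2*z) dz, which multiplied by dy ∧ dw gives (4*y + 2*z) dy ∧ dz ∧ dw
Collecting like 3-forms: d(omega) = (-w) dx ∧ dy ∧ dz + (6*y - z) dx ∧ dy ∧ dw + (4*y + 2*z) dy ∧ dz ∧ dw.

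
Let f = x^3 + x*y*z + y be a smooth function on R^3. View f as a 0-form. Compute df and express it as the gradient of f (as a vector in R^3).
df = (3*x^2 + y*z) dx + (x*z + 1) dy + (x*y) dz; grad f = (3*x^2 + y*z, x*z + 1, x*y)

For a 0-form f, d f = (∂f/∂x) dx + (∂f/∂y) dy + (∂f/∂z) dz. The components of the vector representation are exactly the entries of grad f in Cartesian coordinates:
  ∂f/∂x = 3*x^2 + y*z
  ∂f/∂y = x*z + 1
  ∂f/∂z = x*y.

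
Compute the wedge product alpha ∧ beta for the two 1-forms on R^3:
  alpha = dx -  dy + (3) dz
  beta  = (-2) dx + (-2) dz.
alpha ∧ beta = (4) dx ∧ dz + (-2) dx ∧ dy + (2) dy ∧ dz

Distribute the wedge, using dx_i ∧ dx_j = -dx_j ∧ dx_i and dx_i ∧ dx_i = 0. For each pair (i, j) with i < j, the coefficient of dx_i ∧ dx_j in alpha ∧ beta is (alpha_i * beta_j - alpha_j * beta_i). Collecting: alpha ∧ beta = (4) dx ∧ dz + (-2) dx ∧ dy + (2) dy ∧ dz.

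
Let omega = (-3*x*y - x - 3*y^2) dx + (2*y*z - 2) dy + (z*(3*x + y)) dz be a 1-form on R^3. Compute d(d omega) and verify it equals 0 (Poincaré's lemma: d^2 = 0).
d(d omega) = 0

Step 1: d omega = sum_{i<j} (∂f_j/∂x_i - ∂f_i/∂x_j) dx_i ∧ dx_j:
  coeff of dx ∧ dy: 3*x + 6*y
  coeff of dx ∧ dz: 3*z
  coeff of dy ∧ dz: -2*y + z
Step 2: Apply d again to each 2-form coefficient. The only possible 3-form in R^3 is dx ∧ dy ∧ dz, with coefficient
  ∂(coeff of dy∧dz)/∂x - ∂(coeff of dx∧dz)/∂y + ∂(coeff of dx∧dy)/∂z
  = ∂/∂x (-2*y + z) - ∂/∂y (3*z) + ∂/∂z (3*x + 6*y).
Each of these terms simplifies to sums of mixed partials that cancel in pairs. The result is 0 (by equality of mixed partials for smooth functions — Schwarz / Clairaut).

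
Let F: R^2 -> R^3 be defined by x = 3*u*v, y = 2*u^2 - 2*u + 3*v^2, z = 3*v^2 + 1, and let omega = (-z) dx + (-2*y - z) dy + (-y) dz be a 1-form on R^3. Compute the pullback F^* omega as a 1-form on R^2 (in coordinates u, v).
F^* omega = (-16*u^3 + 24*u^2 - 36*u*v^2 - 12*u - 9*v^3 + 18*v^2 - 3*v + 2) du + (-36*u^2*v - 9*u*v^2 + 36*u*v - 3*u - 72*v^3 - 6*v) dv

Using F^*(f dg) = (f ∘ F) d(g ∘ F), substitute each coordinate x_i by F_i(u, v) in f_i, and replace dx_i by d F_i = (∂F_i/∂u) du + (∂F_i/∂v) dv.
  For the x component: f_1(F) = -3*v^2 - 1; d F_1 = (3*v) du + (3*u) dv
  For the y component: f_2(F) = -4*u^2 + 4*u - 9*v^2 - 1; d F_2 = (4*u - 2) du + (6*v) dv
  For the z component: f_3(F) = -2*u^2 + 2*u - 3*v^2; d F_3 = (0) du + (6*v) dv
Combining and collecting du, dv coefficients:
  coeff of du: -16*u^3 + 24*u^2 - 36*u*v^2 - 12*u - 9*v^3 + 18*v^2 - 3*v + 2
  coeff of dv: -36*u^2*v - 9*u*v^2 + 36*u*v - 3*u - 72*v^3 - 6*v
F^* omega = (-16*u^3 + 24*u^2 - 36*u*v^2 - 12*u - 9*v^3 + 18*v^2 - 3*v + 2) du + (-36*u^2*v - 9*u*v^2 + 36*u*v - 3*u - 72*v^3 - 6*v) dv.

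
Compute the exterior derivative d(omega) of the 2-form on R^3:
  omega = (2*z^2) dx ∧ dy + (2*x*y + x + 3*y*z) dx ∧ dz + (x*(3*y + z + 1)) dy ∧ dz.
d(omega) = (-2*x + 3*y + 2*z + 1) dx ∧ dy ∧ dz

For a 2-form omega = sum_{i<j} g_{ij} dx_i ∧ dx_j, the exterior derivative is
  d(omega) = sum_{i<j} d(g_{ij}) ∧ dx_i ∧ dx_j = sum_{i<j, k} (∂g_{ij}/∂x_k) dx_k ∧ dx_i ∧ dx_j.
Expand each term, using dx_k ∧ dx_i ∧ dx_j = sgn(permutation) dx_{(a)} ∧ dx_{(b)} ∧ dx_{(c)} with (a < b < c) sorted:
  d(2*z^2) includes (∂/∂z)(2*z^2) dz = (4*z) dz, which multiplied by dx ∧ dy gives (4*z) dx ∧ dy ∧ dz
  d(2*x*y + x + 3*y*z) includes (∂/∂y)(2*x*y + x + 3*y*z) dy = (2*x + 3*z) dy, which multiplied by dx ∧ dz gives (-2*x - 3*z) dx ∧ dy ∧ dz
  d(x*(3*y + z + 1)) includes (∂/∂x)(x*(3*y + z + 1)) dx = (3*y + z + 1) dx, which multiplied by dy ∧ dz gives (3*y + z + 1) dx ∧ dy ∧ dz
Collecting like 3-forms: d(omega) = (-2*x + 3*y + 2*z + 1) dx ∧ dy ∧ dz.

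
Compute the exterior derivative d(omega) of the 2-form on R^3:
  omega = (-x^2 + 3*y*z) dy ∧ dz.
d(omega) = (-2*x) dx ∧ dy ∧ dz

For a 2-form omega = sum_{i<j} g_{ij} dx_i ∧ dx_j, the exterior derivative is
  d(omega) = sum_{i<j} d(g_{ij}) ∧ dx_i ∧ dx_j = sum_{i<j, k} (∂g_{ij}/∂x_k) dx_k ∧ dx_i ∧ dx_j.
Expand each term, using dx_k ∧ dx_i ∧ dx_j = sgn(permutation) dx_{(a)} ∧ dx_{(b)} ∧ dx_{(c)} with (a < b < c) sorted:
  d(-x^2 + 3*y*z) includes (∂/∂x)(-x^2 + 3*y*z) dx = (-2*x) dx, which multiplied by dy ∧ dz gives (-2*x) dx ∧ dy ∧ dz
Collecting like 3-forms: d(omega) = (-2*x) dx ∧ dy ∧ dz.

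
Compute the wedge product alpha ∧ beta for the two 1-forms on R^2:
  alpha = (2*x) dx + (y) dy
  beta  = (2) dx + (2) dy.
alpha ∧ beta = (4*x - 2*y) dx ∧ dy

Distribute the wedge, using dx_i ∧ dx_j = -dx_j ∧ dx_i and dx_i ∧ dx_i = 0. For each pair (i, j) with i < j, the coefficient of dx_i ∧ dx_j in alpha ∧ beta is (alpha_i * beta_j - alpha_j * beta_i). Collecting: alpha ∧ beta = (4*x - 2*y) dx ∧ dy.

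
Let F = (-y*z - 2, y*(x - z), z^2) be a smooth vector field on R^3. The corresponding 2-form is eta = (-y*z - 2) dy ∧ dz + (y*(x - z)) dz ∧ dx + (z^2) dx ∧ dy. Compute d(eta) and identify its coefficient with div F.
d(eta) = (x + z) dx ∧ dy ∧ dz; div F = x + z

For a 2-form in R^3 of the form above, applying d gives a 3-form with coefficient ∂P/∂x + ∂Q/∂y + ∂R/∂z:
  ∂P/∂x = 0
  ∂Q/∂y = x - z
  ∂R/∂z = 2*z
Sum = x + z, which is exactly div F.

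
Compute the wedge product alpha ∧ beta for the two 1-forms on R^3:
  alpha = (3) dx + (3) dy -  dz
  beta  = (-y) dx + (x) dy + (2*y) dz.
alpha ∧ beta = (3*x + 3*y) dx ∧ dy + (5*y) dx ∧ dz + (x + 6*y) dy ∧ dz

Distribute the wedge, using dx_i ∧ dx_j = -dx_j ∧ dx_i and dx_i ∧ dx_i = 0. For each pair (i, j) with i < j, the coefficient of dx_i ∧ dx_j in alpha ∧ beta is (alpha_i * beta_j - alpha_j * beta_i). Collecting: alpha ∧ beta = (3*x + 3*y) dx ∧ dy + (5*y) dx ∧ dz + (x + 6*y) dy ∧ dz.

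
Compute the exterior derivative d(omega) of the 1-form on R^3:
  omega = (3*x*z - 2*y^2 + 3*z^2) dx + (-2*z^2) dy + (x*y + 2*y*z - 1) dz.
d(omega) = (4*y) dx ∧ dy + (-3*x + y - 6*z) dx ∧ dz + (x + 6*z) dy ∧ dz

For a 1-form omega = sum_i f_i dx_i, the exterior derivative is
  d(omega) = sum_{i < j} (∂f_j/∂x_i - ∂f_i/∂x_j) dx_i ∧ dx_j.
  coefficient of dx ∧ dy: ∂f_2/∂x - ∂f_1/∂y = ∂(-2*z^2)/∂x - ∂(3*x*z - 2*y^2 + 3*z^2)/∂y = 4*y
  coefficient of dx ∧ dz: ∂f_3/∂x - ∂f_1/∂z = ∂(x*y + 2*y*z - 1)/∂x - ∂(3*x*z - 2*y^2 + 3*z^2)/∂z = -3*x + y - 6*z
  coefficient of dy ∧ dz: ∂f_3/∂y - ∂f_2/∂z = ∂(x*y + 2*y*z - 1)/∂y - ∂(-2*z^2)/∂z = x + 6*z
Assembling: d(omega) = (4*y) dx ∧ dy + (-3*x + y - 6*z) dx ∧ dz + (x + 6*z) dy ∧ dz.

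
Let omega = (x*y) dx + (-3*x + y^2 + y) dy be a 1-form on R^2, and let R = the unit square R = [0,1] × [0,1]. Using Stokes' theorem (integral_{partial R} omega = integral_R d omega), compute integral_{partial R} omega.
integral_(partial R) omega = -7/2

Stokes: integral_partial_R omega = integral_R d omega with d omega = (∂Q/∂x - ∂P/∂y) dx ∧ dy.
  ∂Q/∂x = -3
  ∂P/∂y = x
  integrand = ∂Q/∂x - ∂P/∂y = -x - 3.
Integrating over R: integral_0^1 integral_0^1 (-x - 3) dx dy = -7/2.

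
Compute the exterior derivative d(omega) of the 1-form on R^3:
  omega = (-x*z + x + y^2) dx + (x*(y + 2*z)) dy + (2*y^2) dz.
d(omega) = (-y + 2*z) dx ∧ dy + (x) dx ∧ dz + (-2*x + 4*y) dy ∧ dz

For a 1-form omega = sum_i f_i dx_i, the exterior derivative is
  d(omega) = sum_{i < j} (∂f_j/∂x_i - ∂f_i/∂x_j) dx_i ∧ dx_j.
  coefficient of dx ∧ dy: ∂f_2/∂x - ∂f_1/∂y = ∂(x*(y + 2*z))/∂x - ∂(-x*z + x + y^2)/∂y = -y + 2*z
  coefficient of dx ∧ dz: ∂f_3/∂x - ∂f_1/∂z = ∂(2*y^2)/∂x - ∂(-x*z + x + y^2)/∂z = x
  coefficient of dy ∧ dz: ∂f_3/∂y - ∂f_2/∂z = ∂(2*y^2)/∂y - ∂(x*(y + 2*z))/∂z = -2*x + 4*y
Assembling: d(omega) = (-y + 2*z) dx ∧ dy + (x) dx ∧ dz + (-2*x + 4*y) dy ∧ dz.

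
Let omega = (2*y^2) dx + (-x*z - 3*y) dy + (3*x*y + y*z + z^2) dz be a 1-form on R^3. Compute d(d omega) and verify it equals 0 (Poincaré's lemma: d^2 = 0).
d(d omega) = 0

Step 1: d omega = sum_{i<j} (∂f_j/∂x_i - ∂f_i/∂x_j) dx_i ∧ dx_j:
  coeff of dx ∧ dy: -4*y - z
  coeff of dx ∧ dz: 3*y
  coeff of dy ∧ dz: 4*x + z
Step 2: Apply d again to each 2-form coefficient. The only possible 3-form in R^3 is dx ∧ dy ∧ dz, with coefficient
  ∂(coeff of dy∧dz)/∂x - ∂(coeff of dx∧dz)/∂y + ∂(coeff of dx∧dy)/∂z
  = ∂/∂x (4*x + z) - ∂/∂y (3*y) + ∂/∂z (-4*y - z).
Each of these terms simplifies to sums of mixed partials that cancel in pairs. The result is 0 (by equality of mixed partials for smooth functions — Schwarz / Clairaut).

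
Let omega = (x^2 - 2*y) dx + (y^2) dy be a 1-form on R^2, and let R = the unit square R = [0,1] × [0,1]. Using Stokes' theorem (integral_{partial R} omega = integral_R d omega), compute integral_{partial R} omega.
integral_(partial R) omega = 2

Stokes: integral_partial_R omega = integral_R d omega with d omega = (∂Q/∂x - ∂P/∂y) dx ∧ dy.
  ∂Q/∂x = 0
  ∂P/∂y = -2
  integrand = ∂Q/∂x - ∂P/∂y = 2.
Integrating over R: integral_0^1 integral_0^1 (2) dx dy = 2.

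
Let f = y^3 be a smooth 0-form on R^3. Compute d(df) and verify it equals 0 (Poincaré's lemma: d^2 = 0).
d(df) = 0

Step 1: df = sum_i (∂f/∂x_i) dx_i = (0) dx + (3*y^2) dy + (0) dz.
Step 2: Apply d again. Using the 1-form formula, the coefficient of dx ∧ dy in d(df) is ∂^2 f/∂x ∂y - ∂^2 f/∂y ∂x = (0) - (0) = 0 (equality of mixed partials for smooth f).
Similarly for dx ∧ dz and dy ∧ dz — all coefficients vanish. So d(df) = 0.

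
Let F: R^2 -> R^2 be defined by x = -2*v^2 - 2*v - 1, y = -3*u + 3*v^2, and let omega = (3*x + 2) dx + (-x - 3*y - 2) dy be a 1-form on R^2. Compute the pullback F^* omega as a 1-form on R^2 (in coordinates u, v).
F^* omega = (-27*u + 21*v^2 - 6*v + 3) du + (54*u*v - 18*v^3 + 48*v^2 + 10*v + 2) dv

Using F^*(f dg) = (f ∘ F) d(g ∘ F), substitute each coordinate x_i by F_i(u, v) in f_i, and replace dx_i by d F_i = (∂F_i/∂u) du + (∂F_i/∂v) dv.
  For the x component: f_1(F) = -6*v^2 - 6*v - 1; d F_1 = (0) du + (-4*v - 2) dv
  For the y component: f_2(F) = 9*u - 7*v^2 + 2*v - 1; d F_2 = (-3) du + (6*v) dv
Combining and collecting du, dv coefficients:
  coeff of du: -27*u + 21*v^2 - 6*v + 3
  coeff of dv: 54*u*v - 18*v^3 + 48*v^2 + 10*v + 2
F^* omega = (-27*u + 21*v^2 - 6*v + 3) du + (54*u*v - 18*v^3 + 48*v^2 + 10*v + 2) dv.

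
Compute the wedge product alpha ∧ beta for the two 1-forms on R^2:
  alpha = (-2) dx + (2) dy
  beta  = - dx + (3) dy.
alpha ∧ beta = (-4) dx ∧ dy

Distribute the wedge, using dx_i ∧ dx_j = -dx_j ∧ dx_i and dx_i ∧ dx_i = 0. For each pair (i, j) with i < j, the coefficient of dx_i ∧ dx_j in alpha ∧ beta is (alpha_i * beta_j - alpha_j * beta_i). Collecting: alpha ∧ beta = (-4) dx ∧ dy.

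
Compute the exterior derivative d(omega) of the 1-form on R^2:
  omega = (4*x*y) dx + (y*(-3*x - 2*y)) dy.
d(omega) = (-4*x - 3*y) dx ∧ dy

For a 1-form omega = sum_i f_i dx_i, the exterior derivative is
  d(omega) = sum_{i < j} (∂f_j/∂x_i - ∂f_i/∂x_j) dx_i ∧ dx_j.
  coefficient of dx ∧ dy: ∂f_2/∂x - ∂f_1/∂y = ∂(y*(-3*x - 2*y))/∂x - ∂(4*x*y)/∂y = -4*x - 3*y
Assembling: d(omega) = (-4*x - 3*y) dx ∧ dy.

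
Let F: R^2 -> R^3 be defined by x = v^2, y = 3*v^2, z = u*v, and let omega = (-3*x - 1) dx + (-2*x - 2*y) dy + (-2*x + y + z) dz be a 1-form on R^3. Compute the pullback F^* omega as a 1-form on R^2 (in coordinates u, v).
F^* omega = (v^2*(u + v)) du + (v*(u^2 + u*v - 54*v^2 - 2)) dv

Using F^*(f dg) = (f ∘ F) d(g ∘ F), substitute each coordinate x_i by F_i(u, v) in f_i, and replace dx_i by d F_i = (∂F_i/∂u) du + (∂F_i/∂v) dv.
  For the x component: f_1(F) = -3*v^2 - 1; d F_1 = (0) du + (2*v) dv
  For the y component: f_2(F) = -8*v^2; d F_2 = (0) du + (6*v) dv
  For the z component: f_3(F) = v*(u + v); d F_3 = (v) du + (u) dv
Combining and collecting du, dv coefficients:
  coeff of du: v^2*(u + v)
  coeff of dv: v*(u^2 + u*v - 54*v^2 - 2)
F^* omega = (v^2*(u + v)) du + (v*(u^2 + u*v - 54*v^2 - 2)) dv.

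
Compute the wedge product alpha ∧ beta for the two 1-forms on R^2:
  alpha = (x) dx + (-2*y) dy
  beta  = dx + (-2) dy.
alpha ∧ beta = (-2*x + 2*y) dx ∧ dy

Distribute the wedge, using dx_i ∧ dx_j = -dx_j ∧ dx_i and dx_i ∧ dx_i = 0. For each pair (i, j) with i < j, the coefficient of dx_i ∧ dx_j in alpha ∧ beta is (alpha_i * beta_j - alpha_j * beta_i). Collecting: alpha ∧ beta = (-2*x + 2*y) dx ∧ dy.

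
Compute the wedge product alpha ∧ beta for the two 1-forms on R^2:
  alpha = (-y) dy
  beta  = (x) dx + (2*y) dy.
alpha ∧ beta = (x*y) dx ∧ dy

Distribute the wedge, using dx_i ∧ dx_j = -dx_j ∧ dx_i and dx_i ∧ dx_i = 0. For each pair (i, j) with i < j, the coefficient of dx_i ∧ dx_j in alpha ∧ beta is (alpha_i * beta_j - alpha_j * beta_i). Collecting: alpha ∧ beta = (x*y) dx ∧ dy.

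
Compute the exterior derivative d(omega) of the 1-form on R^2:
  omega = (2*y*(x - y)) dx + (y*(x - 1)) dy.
d(omega) = (-2*x + 5*y) dx ∧ dy

For a 1-form omega = sum_i f_i dx_i, the exterior derivative is
  d(omega) = sum_{i < j} (∂f_j/∂x_i - ∂f_i/∂x_j) dx_i ∧ dx_j.
  coefficient of dx ∧ dy: ∂f_2/∂x - ∂f_1/∂y = ∂(y*(x - 1))/∂x - ∂(2*y*(x - y))/∂y = -2*x + 5*y
Assembling: d(omega) = (-2*x + 5*y) dx ∧ dy.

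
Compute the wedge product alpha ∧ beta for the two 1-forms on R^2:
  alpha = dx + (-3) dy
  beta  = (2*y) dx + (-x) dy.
alpha ∧ beta = (-x + 6*y) dx ∧ dy

Distribute the wedge, using dx_i ∧ dx_j = -dx_j ∧ dx_i and dx_i ∧ dx_i = 0. For each pair (i, j) with i < j, the coefficient of dx_i ∧ dx_j in alpha ∧ beta is (alpha_i * beta_j - alpha_j * beta_i). Collecting: alpha ∧ beta = (-x + 6*y) dx ∧ dy.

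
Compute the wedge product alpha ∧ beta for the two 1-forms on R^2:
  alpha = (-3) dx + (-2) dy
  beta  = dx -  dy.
alpha ∧ beta = (5) dx ∧ dy

Distribute the wedge, using dx_i ∧ dx_j = -dx_j ∧ dx_i and dx_i ∧ dx_i = 0. For each pair (i, j) with i < j, the coefficient of dx_i ∧ dx_j in alpha ∧ beta is (alpha_i * beta_j - alpha_j * beta_i). Collecting: alpha ∧ beta = (5) dx ∧ dy.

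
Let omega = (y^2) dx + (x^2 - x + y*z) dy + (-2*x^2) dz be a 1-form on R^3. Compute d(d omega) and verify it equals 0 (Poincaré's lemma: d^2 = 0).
d(d omega) = 0

Step 1: d omega = sum_{i<j} (∂f_j/∂x_i - ∂f_i/∂x_j) dx_i ∧ dx_j:
  coeff of dx ∧ dy: 2*x - 2*y - 1
  coeff of dx ∧ dz: -4*x
  coeff of dy ∧ dz: -y
Step 2: Apply d again to each 2-form coefficient. The only possible 3-form in R^3 is dx ∧ dy ∧ dz, with coefficient
  ∂(coeff of dy∧dz)/∂x - ∂(coeff of dx∧dz)/∂y + ∂(coeff of dx∧dy)/∂z
  = ∂/∂x (-y) - ∂/∂y (-4*x) + ∂/∂z (2*x - 2*y - 1).
Each of these terms simplifies to sums of mixed partials that cancel in pairs. The result is 0 (by equality of mixed partials for smooth functions — Schwarz / Clairaut).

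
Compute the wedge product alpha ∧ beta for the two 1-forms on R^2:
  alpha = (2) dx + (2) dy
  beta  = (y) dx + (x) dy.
alpha ∧ beta = (2*x - 2*y) dx ∧ dy

Distribute the wedge, using dx_i ∧ dx_j = -dx_j ∧ dx_i and dx_i ∧ dx_i = 0. For each pair (i, j) with i < j, the coefficient of dx_i ∧ dx_j in alpha ∧ beta is (alpha_i * beta_j - alpha_j * beta_i). Collecting: alpha ∧ beta = (2*x - 2*y) dx ∧ dy.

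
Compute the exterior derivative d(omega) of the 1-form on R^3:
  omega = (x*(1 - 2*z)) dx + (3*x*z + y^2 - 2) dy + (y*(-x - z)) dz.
d(omega) = (3*z) dx ∧ dy + (2*x - y) dx ∧ dz + (-4*x - z) dy ∧ dz

For a 1-form omega = sum_i f_i dx_i, the exterior derivative is
  d(omega) = sum_{i < j} (∂f_j/∂x_i - ∂f_i/∂x_j) dx_i ∧ dx_j.
  coefficient of dx ∧ dy: ∂f_2/∂x - ∂f_1/∂y = ∂(3*x*z + y^2 - 2)/∂x - ∂(x*(1 - 2*z))/∂y = 3*z
  coefficient of dx ∧ dz: ∂f_3/∂x - ∂f_1/∂z = ∂(y*(-x - z))/∂x - ∂(x*(1 - 2*z))/∂z = 2*x - y
  coefficient of dy ∧ dz: ∂f_3/∂y - ∂f_2/∂z = ∂(y*(-x - z))/∂y - ∂(3*x*z + y^2 - 2)/∂z = -4*x - z
Assembling: d(omega) = (3*z) dx ∧ dy + (2*x - y) dx ∧ dz + (-4*x - z) dy ∧ dz.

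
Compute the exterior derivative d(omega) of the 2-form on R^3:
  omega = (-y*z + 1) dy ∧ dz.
d(omega) = 0

For a 2-form omega = sum_{i<j} g_{ij} dx_i ∧ dx_j, the exterior derivative is
  d(omega) = sum_{i<j} d(g_{ij}) ∧ dx_i ∧ dx_j = sum_{i<j, k} (∂g_{ij}/∂x_k) dx_k ∧ dx_i ∧ dx_j.
Expand each term, using dx_k ∧ dx_i ∧ dx_j = sgn(permutation) dx_{(a)} ∧ dx_{(b)} ∧ dx_{(c)} with (a < b < c) sorted:

Collecting like 3-forms: d(omega) = 0.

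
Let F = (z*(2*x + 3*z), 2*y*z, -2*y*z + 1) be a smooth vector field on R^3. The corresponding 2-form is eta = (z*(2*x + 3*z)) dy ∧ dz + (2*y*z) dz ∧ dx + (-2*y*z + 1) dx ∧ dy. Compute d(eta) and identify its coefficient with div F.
d(eta) = (-2*y + 4*z) dx ∧ dy ∧ dz; div F = -2*y + 4*z

For a 2-form in R^3 of the form above, applying d gives a 3-form with coefficient ∂P/∂x + ∂Q/∂y + ∂R/∂z:
  ∂P/∂x = 2*z
  ∂Q/∂y = 2*z
  ∂R/∂z = -2*y
Sum = -2*y + 4*z, which is exactly div F.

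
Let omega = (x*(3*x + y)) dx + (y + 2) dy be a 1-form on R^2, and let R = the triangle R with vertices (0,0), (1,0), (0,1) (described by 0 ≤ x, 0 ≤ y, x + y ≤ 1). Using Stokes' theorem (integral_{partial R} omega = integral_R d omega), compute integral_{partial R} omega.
integral_(partial R) omega = -1/6

Stokes: integral_partial_R omega = integral_R d omega with d omega = (∂Q/∂x - ∂P/∂y) dx ∧ dy.
  ∂Q/∂x = 0
  ∂P/∂y = x
  integrand = ∂Q/∂x - ∂P/∂y = -x.
Integrating over R: integral_0^1 integral_0^{1-x} (-x) dy dx = -1/6.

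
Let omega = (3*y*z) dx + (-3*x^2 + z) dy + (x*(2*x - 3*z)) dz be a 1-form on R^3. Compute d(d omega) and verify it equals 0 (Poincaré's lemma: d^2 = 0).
d(d omega) = 0

Step 1: d omega = sum_{i<j} (∂f_j/∂x_i - ∂f_i/∂x_j) dx_i ∧ dx_j:
  coeff of dx ∧ dy: -6*x - 3*z
  coeff of dx ∧ dz: 4*x - 3*y - 3*z
  coeff of dy ∧ dz: -1
Step 2: Apply d again to each 2-form coefficient. The only possible 3-form in R^3 is dx ∧ dy ∧ dz, with coefficient
  ∂(coeff of dy∧dz)/∂x - ∂(coeff of dx∧dz)/∂y + ∂(coeff of dx∧dy)/∂z
  = ∂/∂x (-1) - ∂/∂y (4*x - 3*y - 3*z) + ∂/∂z (-6*x - 3*z).
Each of these terms simplifies to sums of mixed partials that cancel in pairs. The result is 0 (by equality of mixed partials for smooth functions — Schwarz / Clairaut).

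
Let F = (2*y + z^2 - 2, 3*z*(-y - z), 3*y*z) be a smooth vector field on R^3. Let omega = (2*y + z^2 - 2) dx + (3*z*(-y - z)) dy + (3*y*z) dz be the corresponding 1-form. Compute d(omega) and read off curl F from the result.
d(omega) = (3*y + 9*z) dy ∧ dz + (2*z) dz ∧ dx + (-2) dx ∧ dy; curl F = (3*y + 9*z, 2*z, -2)

d omega = sum_{i<j} (∂f_j/∂x_i - ∂f_i/∂x_j) dx_i ∧ dx_j. Under the identification (dy ∧ dz, dz ∧ dx, dx ∧ dy) ↔ (e_x, e_y, e_z), the coefficients are exactly the components of curl F. Compute:
  ∂R/∂y - ∂Q/∂z = (3*z) - (-3*y - 6*z) = 3*y + 9*z
  ∂P/∂z - ∂R/∂x = (2*z) - (0) = 2*z
  ∂Q/∂x - ∂P/∂y = (0) - (2) = -2.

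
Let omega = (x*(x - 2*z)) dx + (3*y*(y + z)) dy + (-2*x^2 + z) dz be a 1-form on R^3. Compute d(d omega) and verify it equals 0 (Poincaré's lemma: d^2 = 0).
d(d omega) = 0

Step 1: d omega = sum_{i<j} (∂f_j/∂x_i - ∂f_i/∂x_j) dx_i ∧ dx_j:
  coeff of dx ∧ dy: 0
  coeff of dx ∧ dz: -2*x
  coeff of dy ∧ dz: -3*y
Step 2: Apply d again to each 2-form coefficient. The only possible 3-form in R^3 is dx ∧ dy ∧ dz, with coefficient
  ∂(coeff of dy∧dz)/∂x - ∂(coeff of dx∧dz)/∂y + ∂(coeff of dx∧dy)/∂z
  = ∂/∂x (-3*y) - ∂/∂y (-2*x) + ∂/∂z (0).
Each of these terms simplifies to sums of mixed partials that cancel in pairs. The result is 0 (by equality of mixed partials for smooth functions — Schwarz / Clairaut).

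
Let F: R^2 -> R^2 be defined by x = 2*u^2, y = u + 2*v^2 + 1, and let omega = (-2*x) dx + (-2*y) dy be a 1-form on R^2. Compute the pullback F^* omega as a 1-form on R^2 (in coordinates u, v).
F^* omega = (-16*u^3 - 2*u - 4*v^2 - 2) du + (8*v*(-u - 2*v^2 - 1)) dv

Using F^*(f dg) = (f ∘ F) d(g ∘ F), substitute each coordinate x_i by F_i(u, v) in f_i, and replace dx_i by d F_i = (∂F_i/∂u) du + (∂F_i/∂v) dv.
  For the x component: f_1(F) = -4*u^2; d F_1 = (4*u) du + (0) dv
  For the y component: f_2(F) = -2*u - 4*v^2 - 2; d F_2 = (1) du + (4*v) dv
Combining and collecting du, dv coefficients:
  coeff of du: -16*u^3 - 2*u - 4*v^2 - 2
  coeff of dv: 8*v*(-u - 2*v^2 - 1)
F^* omega = (-16*u^3 - 2*u - 4*v^2 - 2) du + (8*v*(-u - 2*v^2 - 1)) dv.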